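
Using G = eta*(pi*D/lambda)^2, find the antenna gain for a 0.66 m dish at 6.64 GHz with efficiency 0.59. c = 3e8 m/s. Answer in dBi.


lambda = c/f = 3e8 / 6.64e+09 = 0.04518072 m
G = eta*(pi*D/lambda)^2 = 0.59*(pi*0.66/0.04518072)^2
G = 1242.6055 (linear)
G = 10*log10(1242.6055) = 30.9433 dBi

30.9433 dBi


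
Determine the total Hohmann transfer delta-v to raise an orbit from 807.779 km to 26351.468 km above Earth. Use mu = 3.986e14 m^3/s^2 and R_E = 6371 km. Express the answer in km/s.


r1 = 7178.7790 km = 7.178779e+06 m
r2 = 32722.4680 km = 3.2722468e+07 m
dv1 = sqrt(mu/r1)*(sqrt(2*r2/(r1+r2)) - 1) = 2091.5768 m/s
dv2 = sqrt(mu/r2)*(1 - sqrt(2*r1/(r1+r2))) = 1396.5673 m/s
total dv = |dv1| + |dv2| = 2091.5768 + 1396.5673 = 3488.1441 m/s = 3.4881 km/s

3.4881 km/s


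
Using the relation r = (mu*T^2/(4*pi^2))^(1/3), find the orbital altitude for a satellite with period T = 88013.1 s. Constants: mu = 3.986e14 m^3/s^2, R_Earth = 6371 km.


T = 88013.1 s
r = (mu*T^2/(4*pi^2))^(1/3) = (3.986e14 * 88013.1^2 / (4*pi^2))^(1/3)
r = 4.2765222e+07 m = 42765.2220 km
alt = r - R_E = 42765.2220 - 6371 = 36394.2220 km

36394.2220 km


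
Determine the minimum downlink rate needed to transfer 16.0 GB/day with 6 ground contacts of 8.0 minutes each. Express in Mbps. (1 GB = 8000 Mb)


total contact time = 6 * 8.0 * 60 = 2880.0000 s
data = 16.0 GB = 128000.0000 Mb
rate = 128000.0000 / 2880.0000 = 44.4444 Mbps

44.4444 Mbps


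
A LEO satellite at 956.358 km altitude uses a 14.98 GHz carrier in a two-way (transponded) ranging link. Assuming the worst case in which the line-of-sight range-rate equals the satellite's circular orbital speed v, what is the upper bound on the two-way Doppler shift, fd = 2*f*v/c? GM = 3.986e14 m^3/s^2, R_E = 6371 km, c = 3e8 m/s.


r = 7.327358e+06 m
v = sqrt(mu/r) = 7375.5590 m/s (worst-case radial velocity)
f = 14.98 GHz = 1.498e+10 Hz
fd = 2*f*v/c = 2*1.498e+10*7375.5590/3.0e+08
fd = 736572.4927 Hz

736572.4927 Hz


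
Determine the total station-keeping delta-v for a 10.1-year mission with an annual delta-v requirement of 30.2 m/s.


dV = rate * years = 30.2 * 10.1
dV = 305.0200 m/s

305.0200 m/s


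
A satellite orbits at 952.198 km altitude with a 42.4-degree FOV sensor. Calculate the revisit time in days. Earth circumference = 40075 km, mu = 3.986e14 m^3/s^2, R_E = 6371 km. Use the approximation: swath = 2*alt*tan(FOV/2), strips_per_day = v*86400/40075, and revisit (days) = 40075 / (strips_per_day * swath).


swath = 2*952.198*tan(0.3700098) = 738.6665 km
v = sqrt(mu/r) = 7377.6536 m/s = 7.3777 km/s
strips/day = v*86400/40075 = 7.3777*86400/40075 = 15.9059
coverage/day = strips * swath = 15.9059 * 738.6665 = 11749.1619 km
revisit = 40075 / 11749.1619 = 3.4109 days

3.4109 days


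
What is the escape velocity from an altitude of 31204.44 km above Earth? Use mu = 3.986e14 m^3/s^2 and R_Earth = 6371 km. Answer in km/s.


r = 6371.0 + 31204.44 = 37575.4400 km = 3.757544e+07 m
v_esc = sqrt(2*mu/r) = sqrt(2*3.986e14 / 3.757544e+07)
v_esc = 4606.0814 m/s = 4.6061 km/s

4.6061 km/s


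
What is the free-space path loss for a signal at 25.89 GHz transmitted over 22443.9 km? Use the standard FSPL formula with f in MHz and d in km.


f = 25.89 GHz = 25890.0000 MHz
d = 22443.9 km
FSPL = 32.44 + 20*log10(25890.0000) + 20*log10(22443.9)
FSPL = 32.44 + 88.2626 + 87.0220
FSPL = 207.7246 dB

207.7246 dB


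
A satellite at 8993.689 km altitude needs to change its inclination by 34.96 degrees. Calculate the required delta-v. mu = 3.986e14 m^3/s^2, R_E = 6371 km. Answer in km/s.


r = 15364.6890 km = 1.5364689e+07 m
V = sqrt(mu/r) = 5093.3880 m/s
di = 34.96 deg = 0.6101671 rad
dV = 2*V*sin(di/2) = 2*5093.3880*sin(0.3050836)
dV = 3059.8312 m/s = 3.0598 km/s

3.0598 km/s


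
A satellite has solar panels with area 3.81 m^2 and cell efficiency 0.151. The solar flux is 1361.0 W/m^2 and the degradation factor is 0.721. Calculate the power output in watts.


P = area * eta * S * degradation
P = 3.81 * 0.151 * 1361.0 * 0.721
P = 564.5408 W

564.5408 W


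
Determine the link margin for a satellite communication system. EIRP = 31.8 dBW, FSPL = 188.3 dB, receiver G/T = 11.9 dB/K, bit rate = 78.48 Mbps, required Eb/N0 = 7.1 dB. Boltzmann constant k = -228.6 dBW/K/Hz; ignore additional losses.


C/N0 = EIRP - FSPL + G/T - k = 31.8 - 188.3 + 11.9 - (-228.6)
C/N0 = 84.0000 dB-Hz
R_b = 78.48 Mbps = 7.848e+07 bps -> 10*log10(R_b) = 78.9476 dB-Hz
Eb/N0 = C/N0 - 10*log10(R_b) = 84.0000 - 78.9476 = 5.0524 dB
Margin = Eb/N0 - Eb/N0_req = 5.0524 - 7.1 = -2.0476 dB (negative margin: link does not close)

-2.0476 dB


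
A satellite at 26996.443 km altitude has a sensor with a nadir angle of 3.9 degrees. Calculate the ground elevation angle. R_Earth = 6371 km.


r = R_E + alt = 33367.4430 km
Law of sines in the satellite / Earth-center / ground-point triangle:
  sin(nadir)/R_E = sin(90 + el)/r  =>  cos(el) = (r/R_E)*sin(nadir)
cos(el) = (33367.4430 / 6371.0000) * sin(3.9 deg) = 0.3562229
el = arccos(0.3562229) = 69.1316 deg
(Earth-central angle = 90 - nadir - el = 16.9684 deg)

69.1316 degrees


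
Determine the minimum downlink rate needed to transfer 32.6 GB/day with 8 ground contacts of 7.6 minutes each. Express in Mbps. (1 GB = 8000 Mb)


total contact time = 8 * 7.6 * 60 = 3648.0000 s
data = 32.6 GB = 260800.0000 Mb
rate = 260800.0000 / 3648.0000 = 71.4912 Mbps

71.4912 Mbps


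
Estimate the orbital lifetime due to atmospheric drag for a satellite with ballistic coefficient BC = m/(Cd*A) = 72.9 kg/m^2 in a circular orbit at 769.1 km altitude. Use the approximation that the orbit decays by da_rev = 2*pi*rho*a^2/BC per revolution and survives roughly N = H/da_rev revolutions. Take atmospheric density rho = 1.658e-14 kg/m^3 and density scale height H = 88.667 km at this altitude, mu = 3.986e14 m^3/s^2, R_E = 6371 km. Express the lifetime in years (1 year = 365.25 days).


a = R_E + alt = 7140.1000 km = 7.1401e+06 m
da_rev = 2*pi*rho*a^2/BC = 2*pi*1.658e-14*(7.1401e+06)^2/72.9 = 0.072852667 m per revolution
N = H/da_rev = 88667.0000 m / 0.072852667 m = 1.2170728e+06 revolutions
P = 2*pi*sqrt(a^3/mu) = 6004.3730 s
lifetime = N*P = 1.2170728e+06 * 6004.3730 = 7.3077591e+09 s = 84580.5451 days
years = 84580.5451 / 365.25 = 231.5689 years

231.5689 years


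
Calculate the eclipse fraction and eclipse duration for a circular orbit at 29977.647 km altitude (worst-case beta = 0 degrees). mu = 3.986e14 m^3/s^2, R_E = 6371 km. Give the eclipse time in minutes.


r = 36348.6470 km
T = 1149.4560 min
Eclipse fraction = arcsin(R_E/r)/pi = arcsin(6371.0000/36348.6470)/pi
= arcsin(0.1752747)/pi = 0.05608137
Eclipse duration = 0.05608137 * 1149.4560 = 64.4631 min

64.4631 minutes


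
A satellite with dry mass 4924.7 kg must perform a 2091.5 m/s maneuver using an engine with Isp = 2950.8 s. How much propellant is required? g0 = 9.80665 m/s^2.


ve = Isp * g0 = 2950.8 * 9.80665 = 28937.462820 m/s
mass ratio = exp(dv/ve) = exp(2091.5/28937.462820) = 1.07495258
m_prop = m_dry * (mr - 1) = 4924.7 * (1.07495258 - 1)
m_prop = 369.1190 kg

369.1190 kg


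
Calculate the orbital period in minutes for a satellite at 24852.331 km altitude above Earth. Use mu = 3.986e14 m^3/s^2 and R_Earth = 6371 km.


r = 31223.3310 km = 3.1223331e+07 m
T = 2*pi*sqrt(r^3/mu) = 2*pi*sqrt(3.0439513e+22 / 3.986e14)
T = 54907.2978 s = 915.1216 min

915.1216 minutes


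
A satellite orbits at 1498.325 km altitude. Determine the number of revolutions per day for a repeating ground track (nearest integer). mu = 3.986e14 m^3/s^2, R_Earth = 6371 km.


r = 7.869325e+06 m
T = 2*pi*sqrt(r^3/mu) = 6947.3222 s = 115.7887 min
revs/day = 1440 / 115.7887 = 12.4364
Rounded: 12 revolutions per day

12 revolutions per day


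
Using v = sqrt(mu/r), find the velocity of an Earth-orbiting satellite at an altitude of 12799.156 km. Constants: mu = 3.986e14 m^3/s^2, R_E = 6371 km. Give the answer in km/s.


r = R_E + alt = 6371.0 + 12799.156 = 19170.1560 km = 1.9170156e+07 m
v = sqrt(mu/r) = sqrt(3.986e14 / 1.9170156e+07) = 4559.9053 m/s = 4.5599 km/s

4.5599 km/s


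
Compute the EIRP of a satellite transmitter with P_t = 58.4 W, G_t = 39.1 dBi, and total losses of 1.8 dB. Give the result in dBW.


Pt = 58.4 W = 17.6641 dBW
EIRP = Pt_dBW + Gt - losses = 17.6641 + 39.1 - 1.8 = 54.9641 dBW

54.9641 dBW


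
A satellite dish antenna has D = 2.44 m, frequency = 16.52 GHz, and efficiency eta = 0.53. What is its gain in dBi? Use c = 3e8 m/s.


lambda = c/f = 3e8 / 1.652e+10 = 0.01815981 m
G = eta*(pi*D/lambda)^2 = 0.53*(pi*2.44/0.01815981)^2
G = 94434.9695 (linear)
G = 10*log10(94434.9695) = 49.7513 dBi

49.7513 dBi


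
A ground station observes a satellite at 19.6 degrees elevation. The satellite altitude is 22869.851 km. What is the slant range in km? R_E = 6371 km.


h = 22869.851 km, el = 19.6 deg
d = -R_E*sin(el) + sqrt((R_E*sin(el))^2 + 2*R_E*h + h^2)
d = -6371.0000*sin(0.3420845) + sqrt((6371.0000*0.3354516)^2 + 2*6371.0000*22869.851 + 22869.851^2)
d = 26481.1047 km

26481.1047 km


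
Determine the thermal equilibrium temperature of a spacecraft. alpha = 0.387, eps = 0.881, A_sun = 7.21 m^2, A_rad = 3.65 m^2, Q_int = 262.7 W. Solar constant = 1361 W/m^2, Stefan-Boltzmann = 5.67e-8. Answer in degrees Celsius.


Numerator = alpha*S*A_sun + Q_int = 0.387*1361*7.21 + 262.7 = 4060.2575 W
Denominator = eps*sigma*A_rad = 0.881*5.67e-8*3.65 = 1.8232736e-07 W/K^4
T^4 = 2.2269053e+10 K^4
T = 386.3006 K = 113.1506 C

113.1506 degrees Celsius


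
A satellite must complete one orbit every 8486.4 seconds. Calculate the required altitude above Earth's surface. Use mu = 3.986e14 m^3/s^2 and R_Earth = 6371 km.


T = 8486.4 s
r = (mu*T^2/(4*pi^2))^(1/3) = (3.986e14 * 8486.4^2 / (4*pi^2))^(1/3)
r = 8.9923841e+06 m = 8992.3841 km
alt = r - R_E = 8992.3841 - 6371 = 2621.3841 km

2621.3841 km


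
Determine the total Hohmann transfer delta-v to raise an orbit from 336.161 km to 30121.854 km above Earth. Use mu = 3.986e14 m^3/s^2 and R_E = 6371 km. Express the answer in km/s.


r1 = 6707.1610 km = 6.707161e+06 m
r2 = 36492.8540 km = 3.6492854e+07 m
dv1 = sqrt(mu/r1)*(sqrt(2*r2/(r1+r2)) - 1) = 2311.1747 m/s
dv2 = sqrt(mu/r2)*(1 - sqrt(2*r1/(r1+r2))) = 1463.2986 m/s
total dv = |dv1| + |dv2| = 2311.1747 + 1463.2986 = 3774.4733 m/s = 3.7745 km/s

3.7745 km/s


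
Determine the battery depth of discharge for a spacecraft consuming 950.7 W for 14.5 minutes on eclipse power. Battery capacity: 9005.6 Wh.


E_used = P * t / 60 = 950.7 * 14.5 / 60 = 229.7525 Wh
DOD = E_used / E_total * 100 = 229.7525 / 9005.6 * 100
DOD = 2.5512 %

2.5512 %


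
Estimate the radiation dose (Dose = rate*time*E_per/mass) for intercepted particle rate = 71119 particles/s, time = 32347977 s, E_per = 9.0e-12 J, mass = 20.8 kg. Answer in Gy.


Total energy deposited = rate * time * E_per
  = 71119 * 32347977 * 9.0e-12 = 20.7050 J
Dose = E_total / mass = 20.7050 / 20.8
Dose = 0.9954328 Gy

0.9954 Gy


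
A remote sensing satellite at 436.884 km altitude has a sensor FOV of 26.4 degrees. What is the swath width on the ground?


FOV = 26.4 deg = 0.4607669 rad
swath = 2 * alt * tan(FOV/2) = 2 * 436.884 * tan(0.2303835)
swath = 2 * 436.884 * 0.2345479
swath = 204.9404 km

204.9404 km


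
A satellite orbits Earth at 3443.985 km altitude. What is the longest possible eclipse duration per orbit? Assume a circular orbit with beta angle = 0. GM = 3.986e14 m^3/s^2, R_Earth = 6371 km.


r = 9814.9850 km
T = 161.2852 min
Eclipse fraction = arcsin(R_E/r)/pi = arcsin(6371.0000/9814.9850)/pi
= arcsin(0.6491095)/pi = 0.2248583
Eclipse duration = 0.2248583 * 161.2852 = 36.2663 min

36.2663 minutes


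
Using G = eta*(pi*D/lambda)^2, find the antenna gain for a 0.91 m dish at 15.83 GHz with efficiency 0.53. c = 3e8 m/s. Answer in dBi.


lambda = c/f = 3e8 / 1.583e+10 = 0.01895136 m
G = eta*(pi*D/lambda)^2 = 0.53*(pi*0.91/0.01895136)^2
G = 12060.8445 (linear)
G = 10*log10(12060.8445) = 40.8138 dBi

40.8138 dBi


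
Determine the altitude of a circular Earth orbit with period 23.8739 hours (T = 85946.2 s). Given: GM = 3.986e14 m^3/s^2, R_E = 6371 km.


T = 85946.2 s
r = (mu*T^2/(4*pi^2))^(1/3) = (3.986e14 * 85946.2^2 / (4*pi^2))^(1/3)
r = 4.2093041e+07 m = 42093.0413 km
alt = r - R_E = 42093.0413 - 6371 = 35722.0413 km

35722.0413 km


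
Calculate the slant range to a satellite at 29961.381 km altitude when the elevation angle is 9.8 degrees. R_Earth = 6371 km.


h = 29961.381 km, el = 9.8 deg
d = -R_E*sin(el) + sqrt((R_E*sin(el))^2 + 2*R_E*h + h^2)
d = -6371.0000*sin(0.1710423) + sqrt((6371.0000*0.1702095)^2 + 2*6371.0000*29961.381 + 29961.381^2)
d = 34701.4612 km

34701.4612 km


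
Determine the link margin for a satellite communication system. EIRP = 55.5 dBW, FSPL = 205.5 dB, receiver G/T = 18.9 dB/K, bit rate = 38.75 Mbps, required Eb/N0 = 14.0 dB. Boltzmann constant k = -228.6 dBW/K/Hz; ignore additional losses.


C/N0 = EIRP - FSPL + G/T - k = 55.5 - 205.5 + 18.9 - (-228.6)
C/N0 = 97.5000 dB-Hz
R_b = 38.75 Mbps = 3.875e+07 bps -> 10*log10(R_b) = 75.8827 dB-Hz
Eb/N0 = C/N0 - 10*log10(R_b) = 97.5000 - 75.8827 = 21.6173 dB
Margin = Eb/N0 - Eb/N0_req = 21.6173 - 14.0 = 7.6173 dB (link closes)

7.6173 dB


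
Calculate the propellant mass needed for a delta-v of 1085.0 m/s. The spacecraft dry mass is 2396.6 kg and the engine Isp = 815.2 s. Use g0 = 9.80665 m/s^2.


ve = Isp * g0 = 815.2 * 9.80665 = 7994.381080 m/s
mass ratio = exp(dv/ve) = exp(1085.0/7994.381080) = 1.14536152
m_prop = m_dry * (mr - 1) = 2396.6 * (1.14536152 - 1)
m_prop = 348.3734 kg

348.3734 kg


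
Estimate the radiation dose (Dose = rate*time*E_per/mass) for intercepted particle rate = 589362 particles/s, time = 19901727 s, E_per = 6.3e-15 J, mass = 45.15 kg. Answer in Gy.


Total energy deposited = rate * time * E_per
  = 589362 * 19901727 * 6.3e-15 = 0.07389473 J
Dose = E_total / mass = 0.07389473 / 45.15
Dose = 0.00163665 Gy

0.0016 Gy


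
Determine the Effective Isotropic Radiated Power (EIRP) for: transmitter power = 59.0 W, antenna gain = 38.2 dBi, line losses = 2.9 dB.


Pt = 59.0 W = 17.7085 dBW
EIRP = Pt_dBW + Gt - losses = 17.7085 + 38.2 - 2.9 = 53.0085 dBW

53.0085 dBW


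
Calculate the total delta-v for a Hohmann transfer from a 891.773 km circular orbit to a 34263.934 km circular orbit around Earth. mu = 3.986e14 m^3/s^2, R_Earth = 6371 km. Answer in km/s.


r1 = 7262.7730 km = 7.262773e+06 m
r2 = 40634.9340 km = 4.0634934e+07 m
dv1 = sqrt(mu/r1)*(sqrt(2*r2/(r1+r2)) - 1) = 2241.6644 m/s
dv2 = sqrt(mu/r2)*(1 - sqrt(2*r1/(r1+r2))) = 1407.2229 m/s
total dv = |dv1| + |dv2| = 2241.6644 + 1407.2229 = 3648.8873 m/s = 3.6489 km/s

3.6489 km/s


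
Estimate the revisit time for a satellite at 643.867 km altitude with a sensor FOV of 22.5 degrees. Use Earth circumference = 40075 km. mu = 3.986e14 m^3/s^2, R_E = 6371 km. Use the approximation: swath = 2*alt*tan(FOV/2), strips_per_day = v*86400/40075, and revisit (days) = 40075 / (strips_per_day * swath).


swath = 2*643.867*tan(0.1963495) = 256.1462 km
v = sqrt(mu/r) = 7538.0485 m/s = 7.5380 km/s
strips/day = v*86400/40075 = 7.5380*86400/40075 = 16.2517
coverage/day = strips * swath = 16.2517 * 256.1462 = 4162.8148 km
revisit = 40075 / 4162.8148 = 9.6269 days

9.6269 days


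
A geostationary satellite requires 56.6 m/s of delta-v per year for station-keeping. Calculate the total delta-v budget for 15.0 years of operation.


dV = rate * years = 56.6 * 15.0
dV = 849.0000 m/s

849.0000 m/s


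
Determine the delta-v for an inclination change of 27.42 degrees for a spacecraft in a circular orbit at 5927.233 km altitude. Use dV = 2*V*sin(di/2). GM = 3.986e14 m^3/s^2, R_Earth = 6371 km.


r = 12298.2330 km = 1.2298233e+07 m
V = sqrt(mu/r) = 5693.0800 m/s
di = 27.42 deg = 0.4785693 rad
dV = 2*V*sin(di/2) = 2*5693.0800*sin(0.2392846)
dV = 2698.6077 m/s = 2.6986 km/s

2.6986 km/s


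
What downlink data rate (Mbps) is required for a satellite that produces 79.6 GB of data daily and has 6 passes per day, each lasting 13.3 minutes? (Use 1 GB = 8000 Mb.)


total contact time = 6 * 13.3 * 60 = 4788.0000 s
data = 79.6 GB = 636800.0000 Mb
rate = 636800.0000 / 4788.0000 = 132.9992 Mbps

132.9992 Mbps


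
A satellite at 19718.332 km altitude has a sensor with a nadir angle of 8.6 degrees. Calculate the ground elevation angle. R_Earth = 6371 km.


r = R_E + alt = 26089.3320 km
Law of sines in the satellite / Earth-center / ground-point triangle:
  sin(nadir)/R_E = sin(90 + el)/r  =>  cos(el) = (r/R_E)*sin(nadir)
cos(el) = (26089.3320 / 6371.0000) * sin(8.6 deg) = 0.6123493
el = arccos(0.6123493) = 52.2404 deg
(Earth-central angle = 90 - nadir - el = 29.1596 deg)

52.2404 degrees


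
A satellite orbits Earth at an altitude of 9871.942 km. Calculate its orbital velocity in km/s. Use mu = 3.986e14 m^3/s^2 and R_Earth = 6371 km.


r = R_E + alt = 6371.0 + 9871.942 = 16242.9420 km = 1.6242942e+07 m
v = sqrt(mu/r) = sqrt(3.986e14 / 1.6242942e+07) = 4953.7753 m/s = 4.9538 km/s

4.9538 km/s


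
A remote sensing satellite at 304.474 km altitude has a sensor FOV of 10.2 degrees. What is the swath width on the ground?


FOV = 10.2 deg = 0.1780236 rad
swath = 2 * alt * tan(FOV/2) = 2 * 304.474 * tan(0.08901179)
swath = 2 * 304.474 * 0.08924762
swath = 54.3472 km

54.3472 km


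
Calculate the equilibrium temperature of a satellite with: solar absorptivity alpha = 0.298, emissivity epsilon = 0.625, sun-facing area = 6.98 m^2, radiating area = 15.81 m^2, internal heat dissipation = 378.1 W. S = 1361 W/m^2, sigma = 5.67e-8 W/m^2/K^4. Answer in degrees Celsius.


Numerator = alpha*S*A_sun + Q_int = 0.298*1361*6.98 + 378.1 = 3209.0344 W
Denominator = eps*sigma*A_rad = 0.625*5.67e-8*15.81 = 5.6026688e-07 W/K^4
T^4 = 5.727689e+09 K^4
T = 275.1027 K = 1.9527 C

1.9527 degrees Celsius


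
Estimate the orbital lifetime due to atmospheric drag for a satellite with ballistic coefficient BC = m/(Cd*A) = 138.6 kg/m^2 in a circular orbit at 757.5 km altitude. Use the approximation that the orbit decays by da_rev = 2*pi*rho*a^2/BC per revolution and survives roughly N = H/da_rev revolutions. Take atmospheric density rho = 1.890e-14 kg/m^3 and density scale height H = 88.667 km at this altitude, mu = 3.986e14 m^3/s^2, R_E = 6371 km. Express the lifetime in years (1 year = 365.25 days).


a = R_E + alt = 7128.5000 km = 7.1285e+06 m
da_rev = 2*pi*rho*a^2/BC = 2*pi*1.890e-14*(7.1285e+06)^2/138.6 = 0.0435386291 m per revolution
N = H/da_rev = 88667.0000 m / 0.0435386291 m = 2.0365134e+06 revolutions
P = 2*pi*sqrt(a^3/mu) = 5989.7466 s
lifetime = N*P = 2.0365134e+06 * 5989.7466 = 1.2198199e+10 s = 141182.8596 days
years = 141182.8596 / 365.25 = 386.5376 years

386.5376 years


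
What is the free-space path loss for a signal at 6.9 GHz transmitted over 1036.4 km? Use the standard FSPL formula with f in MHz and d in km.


f = 6.9 GHz = 6900.0000 MHz
d = 1036.4 km
FSPL = 32.44 + 20*log10(6900.0000) + 20*log10(1036.4)
FSPL = 32.44 + 76.7770 + 60.3105
FSPL = 169.5275 dB

169.5275 dB


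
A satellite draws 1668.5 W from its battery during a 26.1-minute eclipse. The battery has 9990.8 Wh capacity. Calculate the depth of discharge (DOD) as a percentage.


E_used = P * t / 60 = 1668.5 * 26.1 / 60 = 725.7975 Wh
DOD = E_used / E_total * 100 = 725.7975 / 9990.8 * 100
DOD = 7.2647 %

7.2647 %


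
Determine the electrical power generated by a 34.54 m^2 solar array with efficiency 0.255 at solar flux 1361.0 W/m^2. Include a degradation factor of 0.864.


P = area * eta * S * degradation
P = 34.54 * 0.255 * 1361.0 * 0.864
P = 10357.0097 W

10357.0097 W


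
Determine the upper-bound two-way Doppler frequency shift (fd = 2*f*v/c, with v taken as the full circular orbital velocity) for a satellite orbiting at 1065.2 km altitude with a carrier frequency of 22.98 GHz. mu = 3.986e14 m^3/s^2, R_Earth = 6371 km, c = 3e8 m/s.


r = 7.4362e+06 m
v = sqrt(mu/r) = 7321.3828 m/s (worst-case radial velocity)
f = 22.98 GHz = 2.298e+10 Hz
fd = 2*f*v/c = 2*2.298e+10*7321.3828/3.0e+08
fd = 1.1216358e+06 Hz

1.1216e+06 Hz


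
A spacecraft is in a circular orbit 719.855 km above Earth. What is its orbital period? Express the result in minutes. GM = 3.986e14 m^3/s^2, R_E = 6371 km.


r = 7090.8550 km = 7.090855e+06 m
T = 2*pi*sqrt(r^3/mu) = 2*pi*sqrt(3.5652978e+20 / 3.986e14)
T = 5942.3623 s = 99.0394 min

99.0394 minutes


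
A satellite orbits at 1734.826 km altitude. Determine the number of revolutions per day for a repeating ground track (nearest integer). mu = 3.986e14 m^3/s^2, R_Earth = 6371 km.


r = 8.105826e+06 m
T = 2*pi*sqrt(r^3/mu) = 7262.8510 s = 121.0475 min
revs/day = 1440 / 121.0475 = 11.8962
Rounded: 12 revolutions per day

12 revolutions per day


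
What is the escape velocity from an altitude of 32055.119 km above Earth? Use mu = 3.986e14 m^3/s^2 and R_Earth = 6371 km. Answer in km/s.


r = 6371.0 + 32055.119 = 38426.1190 km = 3.8426119e+07 m
v_esc = sqrt(2*mu/r) = sqrt(2*3.986e14 / 3.8426119e+07)
v_esc = 4554.8112 m/s = 4.5548 km/s

4.5548 km/s


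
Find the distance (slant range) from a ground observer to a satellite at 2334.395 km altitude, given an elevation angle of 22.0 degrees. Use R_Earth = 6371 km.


h = 2334.395 km, el = 22.0 deg
d = -R_E*sin(el) + sqrt((R_E*sin(el))^2 + 2*R_E*h + h^2)
d = -6371.0000*sin(0.3839724) + sqrt((6371.0000*0.3746066)^2 + 2*6371.0000*2334.395 + 2334.395^2)
d = 4007.9267 km

4007.9267 km


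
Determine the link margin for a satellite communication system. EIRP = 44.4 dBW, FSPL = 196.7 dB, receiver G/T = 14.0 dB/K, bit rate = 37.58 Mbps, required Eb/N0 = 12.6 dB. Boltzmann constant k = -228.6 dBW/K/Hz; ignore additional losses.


C/N0 = EIRP - FSPL + G/T - k = 44.4 - 196.7 + 14.0 - (-228.6)
C/N0 = 90.3000 dB-Hz
R_b = 37.58 Mbps = 3.758e+07 bps -> 10*log10(R_b) = 75.7496 dB-Hz
Eb/N0 = C/N0 - 10*log10(R_b) = 90.3000 - 75.7496 = 14.5504 dB
Margin = Eb/N0 - Eb/N0_req = 14.5504 - 12.6 = 1.9504 dB (link closes)

1.9504 dB


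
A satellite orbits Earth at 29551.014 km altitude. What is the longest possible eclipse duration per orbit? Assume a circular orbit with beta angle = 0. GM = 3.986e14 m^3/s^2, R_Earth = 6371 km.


r = 35922.0140 km
T = 1129.2783 min
Eclipse fraction = arcsin(R_E/r)/pi = arcsin(6371.0000/35922.0140)/pi
= arcsin(0.1773564)/pi = 0.05675454
Eclipse duration = 0.05675454 * 1129.2783 = 64.0917 min

64.0917 minutes


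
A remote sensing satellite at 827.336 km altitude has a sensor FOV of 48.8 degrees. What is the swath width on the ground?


FOV = 48.8 deg = 0.8517207 rad
swath = 2 * alt * tan(FOV/2) = 2 * 827.336 * tan(0.4258603)
swath = 2 * 827.336 * 0.4536201
swath = 750.5925 km

750.5925 km


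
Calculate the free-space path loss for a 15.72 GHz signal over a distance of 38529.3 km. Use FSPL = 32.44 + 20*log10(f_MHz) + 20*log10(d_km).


f = 15.72 GHz = 15720.0000 MHz
d = 38529.3 km
FSPL = 32.44 + 20*log10(15720.0000) + 20*log10(38529.3)
FSPL = 32.44 + 83.9291 + 91.7158
FSPL = 208.0849 dB

208.0849 dB


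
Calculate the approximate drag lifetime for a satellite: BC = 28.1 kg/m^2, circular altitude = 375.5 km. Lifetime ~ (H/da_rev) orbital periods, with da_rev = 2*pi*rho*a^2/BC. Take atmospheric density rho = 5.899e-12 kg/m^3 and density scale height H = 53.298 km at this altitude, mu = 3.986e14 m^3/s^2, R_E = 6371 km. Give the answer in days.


a = R_E + alt = 6746.5000 km = 6.7465e+06 m
da_rev = 2*pi*rho*a^2/BC = 2*pi*5.899e-12*(6.7465e+06)^2/28.1 = 60.035619 m per revolution
N = H/da_rev = 53298.0000 m / 60.035619 m = 887.7730 revolutions
P = 2*pi*sqrt(a^3/mu) = 5514.7904 s
lifetime = N*P = 887.7730 * 5514.7904 = 4.8958818e+06 s = 56.6653 days

56.6653 days


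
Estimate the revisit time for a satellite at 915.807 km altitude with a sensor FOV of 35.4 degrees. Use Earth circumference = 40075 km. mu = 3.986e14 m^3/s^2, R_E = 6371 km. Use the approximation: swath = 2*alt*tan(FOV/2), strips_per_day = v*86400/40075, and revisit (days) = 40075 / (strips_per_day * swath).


swath = 2*915.807*tan(0.3089233) = 584.5426 km
v = sqrt(mu/r) = 7396.0530 m/s = 7.3961 km/s
strips/day = v*86400/40075 = 7.3961*86400/40075 = 15.9456
coverage/day = strips * swath = 15.9456 * 584.5426 = 9320.8686 km
revisit = 40075 / 9320.8686 = 4.2995 days

4.2995 days


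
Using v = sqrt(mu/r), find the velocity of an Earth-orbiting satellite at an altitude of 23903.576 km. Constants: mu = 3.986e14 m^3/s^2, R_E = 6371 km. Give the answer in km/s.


r = R_E + alt = 6371.0 + 23903.576 = 30274.5760 km = 3.0274576e+07 m
v = sqrt(mu/r) = sqrt(3.986e14 / 3.0274576e+07) = 3628.5208 m/s = 3.6285 km/s

3.6285 km/s


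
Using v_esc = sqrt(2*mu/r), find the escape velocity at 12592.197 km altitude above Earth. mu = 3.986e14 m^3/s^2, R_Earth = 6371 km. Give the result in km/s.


r = 6371.0 + 12592.197 = 18963.1970 km = 1.8963197e+07 m
v_esc = sqrt(2*mu/r) = sqrt(2*3.986e14 / 1.8963197e+07)
v_esc = 6483.7740 m/s = 6.4838 km/s

6.4838 km/s


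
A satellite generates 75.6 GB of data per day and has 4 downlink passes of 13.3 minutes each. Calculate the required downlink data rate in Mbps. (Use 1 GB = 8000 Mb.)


total contact time = 4 * 13.3 * 60 = 3192.0000 s
data = 75.6 GB = 604800.0000 Mb
rate = 604800.0000 / 3192.0000 = 189.4737 Mbps

189.4737 Mbps


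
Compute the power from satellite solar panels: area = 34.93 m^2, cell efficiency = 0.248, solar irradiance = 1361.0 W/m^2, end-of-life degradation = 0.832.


P = area * eta * S * degradation
P = 34.93 * 0.248 * 1361.0 * 0.832
P = 9809.1577 W

9809.1577 W


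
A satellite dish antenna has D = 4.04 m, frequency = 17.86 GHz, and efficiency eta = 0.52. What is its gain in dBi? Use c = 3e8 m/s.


lambda = c/f = 3e8 / 1.786e+10 = 0.01679731 m
G = eta*(pi*D/lambda)^2 = 0.52*(pi*4.04/0.01679731)^2
G = 296883.6077 (linear)
G = 10*log10(296883.6077) = 54.7259 dBi

54.7259 dBi


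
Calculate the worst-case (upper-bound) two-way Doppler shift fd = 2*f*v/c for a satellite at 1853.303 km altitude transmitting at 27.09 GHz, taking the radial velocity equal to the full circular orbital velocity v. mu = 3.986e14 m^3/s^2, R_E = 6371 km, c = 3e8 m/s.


r = 8.224303e+06 m
v = sqrt(mu/r) = 6961.7608 m/s (worst-case radial velocity)
f = 27.09 GHz = 2.709e+10 Hz
fd = 2*f*v/c = 2*2.709e+10*6961.7608/3.0e+08
fd = 1.257294e+06 Hz

1.2573e+06 Hz


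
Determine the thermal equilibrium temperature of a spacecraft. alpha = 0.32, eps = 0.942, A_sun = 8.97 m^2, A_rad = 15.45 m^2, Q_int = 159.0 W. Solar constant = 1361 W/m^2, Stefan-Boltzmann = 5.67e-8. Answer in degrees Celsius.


Numerator = alpha*S*A_sun + Q_int = 0.32*1361*8.97 + 159.0 = 4065.6144 W
Denominator = eps*sigma*A_rad = 0.942*5.67e-8*15.45 = 8.2520613e-07 W/K^4
T^4 = 4.9267865e+09 K^4
T = 264.9360 K = -8.2140 C

-8.2140 degrees Celsius


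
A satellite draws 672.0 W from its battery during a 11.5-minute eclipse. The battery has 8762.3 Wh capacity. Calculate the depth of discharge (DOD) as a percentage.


E_used = P * t / 60 = 672.0 * 11.5 / 60 = 128.8000 Wh
DOD = E_used / E_total * 100 = 128.8000 / 8762.3 * 100
DOD = 1.4699 %

1.4699 %


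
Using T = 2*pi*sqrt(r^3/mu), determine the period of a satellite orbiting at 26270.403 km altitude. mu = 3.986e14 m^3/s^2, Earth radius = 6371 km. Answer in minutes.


r = 32641.4030 km = 3.2641403e+07 m
T = 2*pi*sqrt(r^3/mu) = 2*pi*sqrt(3.4778148e+22 / 3.986e14)
T = 58690.0456 s = 978.1674 min

978.1674 minutes


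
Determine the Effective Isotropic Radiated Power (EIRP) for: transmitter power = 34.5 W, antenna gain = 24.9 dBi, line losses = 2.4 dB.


Pt = 34.5 W = 15.3782 dBW
EIRP = Pt_dBW + Gt - losses = 15.3782 + 24.9 - 2.4 = 37.8782 dBW

37.8782 dBW


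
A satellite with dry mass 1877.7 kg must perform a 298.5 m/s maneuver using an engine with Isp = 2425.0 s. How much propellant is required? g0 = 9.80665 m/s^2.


ve = Isp * g0 = 2425.0 * 9.80665 = 23781.126250 m/s
mass ratio = exp(dv/ve) = exp(298.5/23781.126250) = 1.01263108
m_prop = m_dry * (mr - 1) = 1877.7 * (1.01263108 - 1)
m_prop = 23.7174 kg

23.7174 kg


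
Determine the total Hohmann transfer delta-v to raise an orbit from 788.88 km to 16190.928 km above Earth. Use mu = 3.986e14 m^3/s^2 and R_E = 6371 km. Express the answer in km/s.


r1 = 7159.8800 km = 7.15988e+06 m
r2 = 22561.9280 km = 2.2561928e+07 m
dv1 = sqrt(mu/r1)*(sqrt(2*r2/(r1+r2)) - 1) = 1732.1863 m/s
dv2 = sqrt(mu/r2)*(1 - sqrt(2*r1/(r1+r2))) = 1285.7051 m/s
total dv = |dv1| + |dv2| = 1732.1863 + 1285.7051 = 3017.8914 m/s = 3.0179 km/s

3.0179 km/s


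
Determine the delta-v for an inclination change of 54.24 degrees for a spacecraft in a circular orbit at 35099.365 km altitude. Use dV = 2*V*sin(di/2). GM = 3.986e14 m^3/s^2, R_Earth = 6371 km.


r = 41470.3650 km = 4.1470365e+07 m
V = sqrt(mu/r) = 3100.2714 m/s
di = 54.24 deg = 0.9466666 rad
dV = 2*V*sin(di/2) = 2*3100.2714*sin(0.4733333)
dV = 2826.5523 m/s = 2.8266 km/s

2.8266 km/s


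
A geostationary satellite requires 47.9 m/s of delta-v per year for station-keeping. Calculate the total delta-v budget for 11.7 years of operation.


dV = rate * years = 47.9 * 11.7
dV = 560.4300 m/s

560.4300 m/s


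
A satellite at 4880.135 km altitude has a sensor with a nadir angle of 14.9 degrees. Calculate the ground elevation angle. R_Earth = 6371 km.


r = R_E + alt = 11251.1350 km
Law of sines in the satellite / Earth-center / ground-point triangle:
  sin(nadir)/R_E = sin(90 + el)/r  =>  cos(el) = (r/R_E)*sin(nadir)
cos(el) = (11251.1350 / 6371.0000) * sin(14.9 deg) = 0.4540945
el = arccos(0.4540945) = 62.9933 deg
(Earth-central angle = 90 - nadir - el = 12.1067 deg)

62.9933 degrees


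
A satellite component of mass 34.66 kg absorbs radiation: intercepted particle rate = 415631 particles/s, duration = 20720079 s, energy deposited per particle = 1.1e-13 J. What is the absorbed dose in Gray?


Total energy deposited = rate * time * E_per
  = 415631 * 20720079 * 1.1e-13 = 0.9473098 J
Dose = E_total / mass = 0.9473098 / 34.66
Dose = 0.0273315 Gy

0.0273 Gy


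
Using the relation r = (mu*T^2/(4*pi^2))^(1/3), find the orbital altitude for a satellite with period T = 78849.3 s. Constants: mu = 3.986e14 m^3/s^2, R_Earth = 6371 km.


T = 78849.3 s
r = (mu*T^2/(4*pi^2))^(1/3) = (3.986e14 * 78849.3^2 / (4*pi^2))^(1/3)
r = 3.9742735e+07 m = 39742.7347 km
alt = r - R_E = 39742.7347 - 6371 = 33371.7347 km

33371.7347 km


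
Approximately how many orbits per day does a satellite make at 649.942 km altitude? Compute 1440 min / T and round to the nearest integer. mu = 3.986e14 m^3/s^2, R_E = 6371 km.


r = 7.020942e+06 m
T = 2*pi*sqrt(r^3/mu) = 5854.6953 s = 97.5783 min
revs/day = 1440 / 97.5783 = 14.7574
Rounded: 15 revolutions per day

15 revolutions per day


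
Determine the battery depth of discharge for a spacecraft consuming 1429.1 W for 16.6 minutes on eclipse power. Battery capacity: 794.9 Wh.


E_used = P * t / 60 = 1429.1 * 16.6 / 60 = 395.3843 Wh
DOD = E_used / E_total * 100 = 395.3843 / 794.9 * 100
DOD = 49.7401 %

49.7401 %


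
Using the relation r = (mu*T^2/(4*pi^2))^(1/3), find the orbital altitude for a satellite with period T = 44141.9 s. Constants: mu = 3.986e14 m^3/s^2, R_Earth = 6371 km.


T = 44141.9 s
r = (mu*T^2/(4*pi^2))^(1/3) = (3.986e14 * 44141.9^2 / (4*pi^2))^(1/3)
r = 2.6995613e+07 m = 26995.6135 km
alt = r - R_E = 26995.6135 - 6371 = 20624.6135 km

20624.6135 km


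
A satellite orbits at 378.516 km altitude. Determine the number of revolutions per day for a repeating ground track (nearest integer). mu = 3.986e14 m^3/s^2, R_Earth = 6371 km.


r = 6.749516e+06 m
T = 2*pi*sqrt(r^3/mu) = 5518.4888 s = 91.9748 min
revs/day = 1440 / 91.9748 = 15.6565
Rounded: 16 revolutions per day

16 revolutions per day


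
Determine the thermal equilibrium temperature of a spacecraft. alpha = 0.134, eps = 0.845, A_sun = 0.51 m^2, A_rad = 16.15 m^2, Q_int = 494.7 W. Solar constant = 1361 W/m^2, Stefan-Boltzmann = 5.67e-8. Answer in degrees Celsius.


Numerator = alpha*S*A_sun + Q_int = 0.134*1361*0.51 + 494.7 = 587.7107 W
Denominator = eps*sigma*A_rad = 0.845*5.67e-8*16.15 = 7.7377072e-07 W/K^4
T^4 = 7.5954119e+08 K^4
T = 166.0114 K = -107.1386 C

-107.1386 degrees Celsius


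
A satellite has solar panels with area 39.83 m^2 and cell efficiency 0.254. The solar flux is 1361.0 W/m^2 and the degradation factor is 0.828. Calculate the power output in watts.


P = area * eta * S * degradation
P = 39.83 * 0.254 * 1361.0 * 0.828
P = 11400.7254 W

11400.7254 W


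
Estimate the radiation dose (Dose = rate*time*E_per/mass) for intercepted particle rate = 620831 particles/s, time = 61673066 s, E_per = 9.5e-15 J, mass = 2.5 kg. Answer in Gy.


Total energy deposited = rate * time * E_per
  = 620831 * 61673066 * 9.5e-15 = 0.3637412 J
Dose = E_total / mass = 0.3637412 / 2.5
Dose = 0.1454965 Gy

0.1455 Gy


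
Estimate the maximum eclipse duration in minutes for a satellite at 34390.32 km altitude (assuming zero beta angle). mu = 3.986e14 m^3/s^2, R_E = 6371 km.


r = 40761.3200 km
T = 1364.9990 min
Eclipse fraction = arcsin(R_E/r)/pi = arcsin(6371.0000/40761.3200)/pi
= arcsin(0.1563001)/pi = 0.04995671
Eclipse duration = 0.04995671 * 1364.9990 = 68.1909 min

68.1909 minutes


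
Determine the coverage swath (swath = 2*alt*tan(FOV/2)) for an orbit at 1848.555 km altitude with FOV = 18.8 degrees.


FOV = 18.8 deg = 0.3281219 rad
swath = 2 * alt * tan(FOV/2) = 2 * 1848.555 * tan(0.1640609)
swath = 2 * 1848.555 * 0.1655489
swath = 612.0526 km

612.0526 km


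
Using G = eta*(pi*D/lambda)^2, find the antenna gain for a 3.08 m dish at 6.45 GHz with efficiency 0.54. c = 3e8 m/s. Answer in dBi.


lambda = c/f = 3e8 / 6.45e+09 = 0.04651163 m
G = eta*(pi*D/lambda)^2 = 0.54*(pi*3.08/0.04651163)^2
G = 23370.7074 (linear)
G = 10*log10(23370.7074) = 43.6867 dBi

43.6867 dBi


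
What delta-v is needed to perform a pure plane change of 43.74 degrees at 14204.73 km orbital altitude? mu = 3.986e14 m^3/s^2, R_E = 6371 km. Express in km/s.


r = 20575.7300 km = 2.057573e+07 m
V = sqrt(mu/r) = 4401.4018 m/s
di = 43.74 deg = 0.763407 rad
dV = 2*V*sin(di/2) = 2*4401.4018*sin(0.3817035)
dV = 3279.0613 m/s = 3.2791 km/s

3.2791 km/s


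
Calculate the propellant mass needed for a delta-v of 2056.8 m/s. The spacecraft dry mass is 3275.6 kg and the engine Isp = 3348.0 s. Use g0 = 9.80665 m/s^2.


ve = Isp * g0 = 3348.0 * 9.80665 = 32832.664200 m/s
mass ratio = exp(dv/ve) = exp(2056.8/32832.664200) = 1.06464875
m_prop = m_dry * (mr - 1) = 3275.6 * (1.06464875 - 1)
m_prop = 211.7634 kg

211.7634 kg


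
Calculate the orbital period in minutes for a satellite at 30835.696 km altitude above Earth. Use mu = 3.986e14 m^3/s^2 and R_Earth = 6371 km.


r = 37206.6960 km = 3.7206696e+07 m
T = 2*pi*sqrt(r^3/mu) = 2*pi*sqrt(5.1506652e+22 / 3.986e14)
T = 71423.7881 s = 1190.3965 min

1190.3965 minutes


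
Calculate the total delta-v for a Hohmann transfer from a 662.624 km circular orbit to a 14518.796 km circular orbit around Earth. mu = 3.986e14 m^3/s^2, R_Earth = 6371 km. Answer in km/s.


r1 = 7033.6240 km = 7.033624e+06 m
r2 = 20889.7960 km = 2.0889796e+07 m
dv1 = sqrt(mu/r1)*(sqrt(2*r2/(r1+r2)) - 1) = 1680.2543 m/s
dv2 = sqrt(mu/r2)*(1 - sqrt(2*r1/(r1+r2))) = 1267.7611 m/s
total dv = |dv1| + |dv2| = 1680.2543 + 1267.7611 = 2948.0154 m/s = 2.9480 km/s

2.9480 km/s


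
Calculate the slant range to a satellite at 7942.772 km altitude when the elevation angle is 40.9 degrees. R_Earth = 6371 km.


h = 7942.772 km, el = 40.9 deg
d = -R_E*sin(el) + sqrt((R_E*sin(el))^2 + 2*R_E*h + h^2)
d = -6371.0000*sin(0.7138397) + sqrt((6371.0000*0.6547408)^2 + 2*6371.0000*7942.772 + 7942.772^2)
d = 9308.0609 km

9308.0609 km


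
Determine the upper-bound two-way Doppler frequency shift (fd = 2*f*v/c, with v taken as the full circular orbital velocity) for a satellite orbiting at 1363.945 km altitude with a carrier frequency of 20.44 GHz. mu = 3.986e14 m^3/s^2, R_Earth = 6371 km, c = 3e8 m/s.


r = 7.734945e+06 m
v = sqrt(mu/r) = 7178.6046 m/s (worst-case radial velocity)
f = 20.44 GHz = 2.044e+10 Hz
fd = 2*f*v/c = 2*2.044e+10*7178.6046/3.0e+08
fd = 978204.5186 Hz

978204.5186 Hz


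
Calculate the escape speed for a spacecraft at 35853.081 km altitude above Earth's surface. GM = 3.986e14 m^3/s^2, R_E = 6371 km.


r = 6371.0 + 35853.081 = 42224.0810 km = 4.2224081e+07 m
v_esc = sqrt(2*mu/r) = sqrt(2*3.986e14 / 4.2224081e+07)
v_esc = 4345.1377 m/s = 4.3451 km/s

4.3451 km/s


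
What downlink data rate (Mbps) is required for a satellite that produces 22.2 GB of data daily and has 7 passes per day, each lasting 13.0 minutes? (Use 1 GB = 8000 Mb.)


total contact time = 7 * 13.0 * 60 = 5460.0000 s
data = 22.2 GB = 177600.0000 Mb
rate = 177600.0000 / 5460.0000 = 32.5275 Mbps

32.5275 Mbps


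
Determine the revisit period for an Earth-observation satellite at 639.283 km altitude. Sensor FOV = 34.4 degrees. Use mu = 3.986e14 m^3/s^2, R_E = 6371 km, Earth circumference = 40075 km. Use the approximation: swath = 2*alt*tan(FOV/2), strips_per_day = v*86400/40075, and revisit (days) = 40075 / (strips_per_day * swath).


swath = 2*639.283*tan(0.3001966) = 395.7823 km
v = sqrt(mu/r) = 7540.5126 m/s = 7.5405 km/s
strips/day = v*86400/40075 = 7.5405*86400/40075 = 16.2570
coverage/day = strips * swath = 16.2570 * 395.7823 = 6434.2427 km
revisit = 40075 / 6434.2427 = 6.2284 days

6.2284 days


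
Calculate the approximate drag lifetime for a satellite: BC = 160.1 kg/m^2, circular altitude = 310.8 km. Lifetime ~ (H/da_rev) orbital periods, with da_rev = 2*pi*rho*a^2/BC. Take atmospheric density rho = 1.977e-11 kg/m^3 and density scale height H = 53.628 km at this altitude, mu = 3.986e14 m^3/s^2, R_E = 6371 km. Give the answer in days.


a = R_E + alt = 6681.8000 km = 6.6818e+06 m
da_rev = 2*pi*rho*a^2/BC = 2*pi*1.977e-11*(6.6818e+06)^2/160.1 = 34.640340 m per revolution
N = H/da_rev = 53628.0000 m / 34.640340 m = 1548.1372 revolutions
P = 2*pi*sqrt(a^3/mu) = 5435.6493 s
lifetime = N*P = 1548.1372 * 5435.6493 = 8.415131e+06 s = 97.3973 days

97.3973 days


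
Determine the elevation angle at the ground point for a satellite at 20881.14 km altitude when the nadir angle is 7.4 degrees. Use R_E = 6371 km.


r = R_E + alt = 27252.1400 km
Law of sines in the satellite / Earth-center / ground-point triangle:
  sin(nadir)/R_E = sin(90 + el)/r  =>  cos(el) = (r/R_E)*sin(nadir)
cos(el) = (27252.1400 / 6371.0000) * sin(7.4 deg) = 0.550927
el = arccos(0.550927) = 56.5694 deg
(Earth-central angle = 90 - nadir - el = 26.0306 deg)

56.5694 degrees


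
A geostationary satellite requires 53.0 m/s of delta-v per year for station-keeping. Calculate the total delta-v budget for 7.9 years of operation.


dV = rate * years = 53.0 * 7.9
dV = 418.7000 m/s

418.7000 m/s


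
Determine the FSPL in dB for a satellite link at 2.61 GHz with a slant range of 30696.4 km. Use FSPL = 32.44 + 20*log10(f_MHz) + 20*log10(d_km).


f = 2.61 GHz = 2610.0000 MHz
d = 30696.4 km
FSPL = 32.44 + 20*log10(2610.0000) + 20*log10(30696.4)
FSPL = 32.44 + 68.3328 + 89.7417
FSPL = 190.5146 dB

190.5146 dB


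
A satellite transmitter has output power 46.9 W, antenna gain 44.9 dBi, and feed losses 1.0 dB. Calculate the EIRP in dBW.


Pt = 46.9 W = 16.7117 dBW
EIRP = Pt_dBW + Gt - losses = 16.7117 + 44.9 - 1.0 = 60.6117 dBW

60.6117 dBW


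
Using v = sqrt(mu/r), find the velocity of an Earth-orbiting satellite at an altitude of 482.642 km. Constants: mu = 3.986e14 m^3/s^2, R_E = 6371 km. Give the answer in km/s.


r = R_E + alt = 6371.0 + 482.642 = 6853.6420 km = 6.853642e+06 m
v = sqrt(mu/r) = sqrt(3.986e14 / 6.853642e+06) = 7626.1956 m/s = 7.6262 km/s

7.6262 km/s


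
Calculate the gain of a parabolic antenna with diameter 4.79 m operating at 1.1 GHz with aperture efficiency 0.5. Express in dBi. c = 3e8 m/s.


lambda = c/f = 3e8 / 1.1e+09 = 0.2727273 m
G = eta*(pi*D/lambda)^2 = 0.5*(pi*4.79/0.2727273)^2
G = 1522.2418 (linear)
G = 10*log10(1522.2418) = 31.8248 dBi

31.8248 dBi
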